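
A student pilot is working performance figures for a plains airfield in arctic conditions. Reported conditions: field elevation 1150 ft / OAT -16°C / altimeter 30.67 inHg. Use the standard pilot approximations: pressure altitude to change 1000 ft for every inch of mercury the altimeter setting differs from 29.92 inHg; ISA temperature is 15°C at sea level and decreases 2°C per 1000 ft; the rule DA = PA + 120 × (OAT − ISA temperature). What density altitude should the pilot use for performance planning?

-3224 ft

Pressure altitude = 1150 + (29.92 − 30.67) × 1000 = 1150 + (-750) = 400 ft.
ISA temperature at 400 ft = 15 − 2 × (400/1000) = 14.2°C.
ISA deviation = -16 − 14.2 = -30.2°C.
Density altitude = 400 + 120 × (-30.2) = -3224 ft.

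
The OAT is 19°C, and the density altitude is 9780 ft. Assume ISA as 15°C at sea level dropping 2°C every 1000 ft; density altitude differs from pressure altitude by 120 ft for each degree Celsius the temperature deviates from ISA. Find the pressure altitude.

7500 ft

DA = PA + 120 × (OAT − (15 − 2·PA/1000)) = PA + 120·OAT − 1800 + 0.24·PA = 1.24·PA + 120·OAT − 1800.
So 1.24·PA = 9780 − 120 × 19 + 1800 = 9300.
PA = 9300 / 1.24 = 7500 ft.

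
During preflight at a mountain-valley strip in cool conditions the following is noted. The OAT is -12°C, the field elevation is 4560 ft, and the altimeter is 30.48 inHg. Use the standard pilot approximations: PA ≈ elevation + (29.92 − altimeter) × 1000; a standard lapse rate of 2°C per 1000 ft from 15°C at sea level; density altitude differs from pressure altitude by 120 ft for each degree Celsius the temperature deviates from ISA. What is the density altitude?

1720 ft

Pressure altitude = 4560 + (29.92 − 30.48) × 1000 = 4560 + (-560) = 4000 ft.
ISA temperature at 4000 ft = 15 − 2 × (4000/1000) = 7°C.
ISA deviation = -12 − 7 = -19°C.
Density altitude = 4000 + 120 × (-19) = 1720 ft.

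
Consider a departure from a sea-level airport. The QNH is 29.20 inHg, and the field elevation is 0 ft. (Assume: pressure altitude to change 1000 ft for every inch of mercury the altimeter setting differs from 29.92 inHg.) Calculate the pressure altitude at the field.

Pressure correction = (29.92 − 29.20) × 1000 = +720 ft.
Pressure altitude = 0 + (+720) = 720 ft.

720 ft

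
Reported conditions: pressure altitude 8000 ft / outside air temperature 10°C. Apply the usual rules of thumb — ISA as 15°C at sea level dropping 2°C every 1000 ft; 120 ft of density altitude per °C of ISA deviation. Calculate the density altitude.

9320 ft

ISA temperature at 8000 ft = 15 − 2 × (8000/1000) = -1°C.
ISA deviation = 10 − (-1) = +11°C.
Density altitude = 8000 + 120 × (11) = 8000 + (+1320) = 9320 ft.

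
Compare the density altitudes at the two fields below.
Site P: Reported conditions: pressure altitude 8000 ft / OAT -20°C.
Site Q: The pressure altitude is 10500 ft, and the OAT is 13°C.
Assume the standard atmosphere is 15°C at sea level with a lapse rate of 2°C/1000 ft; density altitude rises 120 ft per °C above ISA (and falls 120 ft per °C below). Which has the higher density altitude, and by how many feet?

Site Q by 7060 ft

Site P: ISA temp = -1°C, deviation -19°C, DA = 8000 + 120 × (-19) = 5720 ft.
Site Q: ISA temp = -6°C, deviation +19°C, DA = 10500 + 120 × 19 = 12780 ft.
Site Q is higher by 12780 − 5720 = 7060 ft.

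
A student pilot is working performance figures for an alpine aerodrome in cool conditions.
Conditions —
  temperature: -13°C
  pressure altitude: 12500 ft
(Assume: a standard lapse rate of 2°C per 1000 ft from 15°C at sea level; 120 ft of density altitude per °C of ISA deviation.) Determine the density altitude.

12140 ft

ISA temperature at 12500 ft = 15 − 2 × (12500/1000) = -10°C.
ISA deviation = -13 − (-10) = -3°C.
Density altitude = 12500 + 120 × (-3) = 12500 + (-360) = 12140 ft.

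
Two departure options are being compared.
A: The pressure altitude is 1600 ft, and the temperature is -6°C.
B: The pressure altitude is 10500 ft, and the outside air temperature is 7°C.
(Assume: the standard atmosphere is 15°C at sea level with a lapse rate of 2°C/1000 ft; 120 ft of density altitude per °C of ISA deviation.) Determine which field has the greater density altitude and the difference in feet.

B by 12596 ft

A: ISA temp = 11.8°C, deviation -17.8°C, DA = 1600 + 120 × (-17.8) = -536 ft.
B: ISA temp = -6°C, deviation +13°C, DA = 10500 + 120 × 13 = 12060 ft.
B is higher by 12060 − (-536) = 12596 ft.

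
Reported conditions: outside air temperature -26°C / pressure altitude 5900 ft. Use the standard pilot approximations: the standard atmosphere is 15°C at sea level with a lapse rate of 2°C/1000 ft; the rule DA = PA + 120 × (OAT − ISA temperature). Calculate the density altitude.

ISA temperature at 5900 ft = 15 − 2 × (5900/1000) = 3.2°C.
ISA deviation = -26 − 3.2 = -29.2°C.
Density altitude = 5900 + 120 × (-29.2) = 5900 + (-3504) = 2396 ft.

2396 ft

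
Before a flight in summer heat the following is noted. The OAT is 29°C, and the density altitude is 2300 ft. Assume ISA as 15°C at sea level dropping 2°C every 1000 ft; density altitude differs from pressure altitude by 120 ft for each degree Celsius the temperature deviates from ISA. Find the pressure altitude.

500 ft

DA = PA + 120 × (OAT − (15 − 2·PA/1000)) = PA + 120·OAT − 1800 + 0.24·PA = 1.24·PA + 120·OAT − 1800.
So 1.24·PA = 2300 − 120 × 29 + 1800 = 620.
PA = 620 / 1.24 = 500 ft.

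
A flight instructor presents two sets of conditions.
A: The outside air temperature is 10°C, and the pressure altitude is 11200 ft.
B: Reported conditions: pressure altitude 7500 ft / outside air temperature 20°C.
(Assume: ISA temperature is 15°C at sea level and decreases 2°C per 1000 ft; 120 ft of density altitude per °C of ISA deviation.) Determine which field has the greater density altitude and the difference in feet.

A: ISA temp = -7.4°C, deviation +17.4°C, DA = 11200 + 120 × 17.4 = 13288 ft.
B: ISA temp = 0°C, deviation +20°C, DA = 7500 + 120 × 20 = 9900 ft.
A is higher by 13288 − 9900 = 3388 ft.

A by 3388 ft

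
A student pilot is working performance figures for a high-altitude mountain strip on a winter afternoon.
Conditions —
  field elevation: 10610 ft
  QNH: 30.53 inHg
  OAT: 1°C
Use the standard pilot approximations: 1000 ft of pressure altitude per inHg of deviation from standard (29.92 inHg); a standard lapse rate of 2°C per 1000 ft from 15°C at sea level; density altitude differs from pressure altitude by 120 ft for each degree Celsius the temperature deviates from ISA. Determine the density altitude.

10720 ft

Pressure altitude = 10610 + (29.92 − 30.53) × 1000 = 10610 + (-610) = 10000 ft.
ISA temperature at 10000 ft = 15 − 2 × (10000/1000) = -5°C.
ISA deviation = 1 − (-5) = +6°C.
Density altitude = 10000 + 120 × (6) = 10720 ft.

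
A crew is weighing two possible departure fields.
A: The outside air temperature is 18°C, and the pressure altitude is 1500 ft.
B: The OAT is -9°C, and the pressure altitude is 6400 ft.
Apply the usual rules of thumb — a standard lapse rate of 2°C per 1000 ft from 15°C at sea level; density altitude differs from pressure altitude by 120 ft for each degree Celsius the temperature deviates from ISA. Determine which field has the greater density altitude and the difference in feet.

B by 2836 ft

A: ISA temp = 12°C, deviation +6°C, DA = 1500 + 120 × 6 = 2220 ft.
B: ISA temp = 2.2°C, deviation -11.2°C, DA = 6400 + 120 × (-11.2) = 5056 ft.
B is higher by 5056 − 2220 = 2836 ft.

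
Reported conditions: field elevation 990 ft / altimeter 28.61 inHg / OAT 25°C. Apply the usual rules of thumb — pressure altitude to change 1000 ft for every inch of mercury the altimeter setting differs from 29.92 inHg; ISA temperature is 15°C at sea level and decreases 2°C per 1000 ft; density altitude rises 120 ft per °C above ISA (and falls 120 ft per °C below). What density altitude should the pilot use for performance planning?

4052 ft

Pressure altitude = 990 + (29.92 − 28.61) × 1000 = 990 + (+1310) = 2300 ft.
ISA temperature at 2300 ft = 15 − 2 × (2300/1000) = 10.4°C.
ISA deviation = 25 − 10.4 = +14.6°C.
Density altitude = 2300 + 120 × (14.6) = 4052 ft.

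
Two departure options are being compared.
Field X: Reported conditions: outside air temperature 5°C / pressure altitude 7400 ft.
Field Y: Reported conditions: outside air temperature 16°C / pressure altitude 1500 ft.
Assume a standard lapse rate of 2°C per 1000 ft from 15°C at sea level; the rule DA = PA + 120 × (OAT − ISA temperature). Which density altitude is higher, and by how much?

Field X: ISA temp = 0.2°C, deviation +4.8°C, DA = 7400 + 120 × 4.8 = 7976 ft.
Field Y: ISA temp = 12°C, deviation +4°C, DA = 1500 + 120 × 4 = 1980 ft.
Field X is higher by 7976 − 1980 = 5996 ft.

Field X by 5996 ft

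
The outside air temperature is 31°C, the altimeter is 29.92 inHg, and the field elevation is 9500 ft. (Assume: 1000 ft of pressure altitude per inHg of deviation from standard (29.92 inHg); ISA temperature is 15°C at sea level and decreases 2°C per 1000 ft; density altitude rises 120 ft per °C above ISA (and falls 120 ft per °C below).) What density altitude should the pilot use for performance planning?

13700 ft

Pressure altitude = 9500 + (29.92 − 29.92) × 1000 = 9500 + (0) = 9500 ft.
ISA temperature at 9500 ft = 15 − 2 × (9500/1000) = -4°C.
ISA deviation = 31 − (-4) = +35°C.
Density altitude = 9500 + 120 × (35) = 13700 ft.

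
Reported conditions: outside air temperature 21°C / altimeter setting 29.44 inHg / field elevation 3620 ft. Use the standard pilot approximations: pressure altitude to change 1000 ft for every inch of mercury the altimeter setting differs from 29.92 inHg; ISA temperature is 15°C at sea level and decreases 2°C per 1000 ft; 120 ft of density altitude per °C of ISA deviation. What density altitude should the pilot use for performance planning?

5804 ft

Pressure altitude = 3620 + (29.92 − 29.44) × 1000 = 3620 + (+480) = 4100 ft.
ISA temperature at 4100 ft = 15 − 2 × (4100/1000) = 6.8°C.
ISA deviation = 21 − 6.8 = +14.2°C.
Density altitude = 4100 + 120 × (14.2) = 5804 ft.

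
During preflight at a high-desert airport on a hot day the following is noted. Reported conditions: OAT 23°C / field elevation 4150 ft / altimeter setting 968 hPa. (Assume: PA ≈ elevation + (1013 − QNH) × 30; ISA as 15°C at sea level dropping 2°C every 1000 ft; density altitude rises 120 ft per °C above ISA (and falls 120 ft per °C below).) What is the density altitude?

Pressure altitude = 4150 + (1013 − 968) × 30 = 4150 + (+1350) = 5500 ft.
ISA temperature at 5500 ft = 15 − 2 × (5500/1000) = 4°C.
ISA deviation = 23 − 4 = +19°C.
Density altitude = 5500 + 120 × (19) = 7780 ft.

7780 ft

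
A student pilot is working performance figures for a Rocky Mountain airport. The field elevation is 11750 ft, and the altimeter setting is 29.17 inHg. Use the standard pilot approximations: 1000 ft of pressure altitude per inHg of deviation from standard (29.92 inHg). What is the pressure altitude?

Pressure correction = (29.92 − 29.17) × 1000 = +750 ft.
Pressure altitude = 11750 + (+750) = 12500 ft.

12500 ft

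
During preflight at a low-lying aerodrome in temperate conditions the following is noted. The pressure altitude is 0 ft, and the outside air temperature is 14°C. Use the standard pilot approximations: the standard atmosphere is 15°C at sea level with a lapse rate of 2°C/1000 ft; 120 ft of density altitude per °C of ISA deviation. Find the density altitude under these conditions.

ISA temperature at 0 ft = 15 − 2 × (0/1000) = 15°C.
ISA deviation = 14 − 15 = -1°C.
Density altitude = 0 + 120 × (-1) = 0 + (-120) = -120 ft.

-120 ft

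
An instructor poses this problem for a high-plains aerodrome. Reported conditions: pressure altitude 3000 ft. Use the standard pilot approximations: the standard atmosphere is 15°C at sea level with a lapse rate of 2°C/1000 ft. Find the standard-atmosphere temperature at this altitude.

9°C

ISA temperature = 15 − 2 × (3000/1000) = 15 − 6 = 9°C.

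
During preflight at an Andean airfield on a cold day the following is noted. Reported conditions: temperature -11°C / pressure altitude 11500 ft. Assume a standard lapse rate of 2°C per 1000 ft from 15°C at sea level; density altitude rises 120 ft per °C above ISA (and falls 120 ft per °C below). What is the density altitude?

11140 ft

ISA temperature at 11500 ft = 15 − 2 × (11500/1000) = -8°C.
ISA deviation = -11 − (-8) = -3°C.
Density altitude = 11500 + 120 × (-3) = 11500 + (-360) = 11140 ft.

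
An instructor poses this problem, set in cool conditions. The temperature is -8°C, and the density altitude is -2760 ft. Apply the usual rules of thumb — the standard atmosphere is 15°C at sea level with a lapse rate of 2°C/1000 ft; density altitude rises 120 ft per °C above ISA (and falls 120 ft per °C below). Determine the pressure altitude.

0 ft

DA = PA + 120 × (OAT − (15 − 2·PA/1000)) = PA + 120·OAT − 1800 + 0.24·PA = 1.24·PA + 120·OAT − 1800.
So 1.24·PA = -2760 − 120 × (-8) + 1800 = 0.
PA = 0 / 1.24 = 0 ft.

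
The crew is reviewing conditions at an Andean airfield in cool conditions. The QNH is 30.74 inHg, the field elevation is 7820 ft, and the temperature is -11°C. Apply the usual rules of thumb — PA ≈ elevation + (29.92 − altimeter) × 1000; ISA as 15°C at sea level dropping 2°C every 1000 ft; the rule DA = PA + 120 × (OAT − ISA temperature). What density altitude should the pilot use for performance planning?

5560 ft

Pressure altitude = 7820 + (29.92 − 30.74) × 1000 = 7820 + (-820) = 7000 ft.
ISA temperature at 7000 ft = 15 − 2 × (7000/1000) = 1°C.
ISA deviation = -11 − 1 = -12°C.
Density altitude = 7000 + 120 × (-12) = 5560 ft.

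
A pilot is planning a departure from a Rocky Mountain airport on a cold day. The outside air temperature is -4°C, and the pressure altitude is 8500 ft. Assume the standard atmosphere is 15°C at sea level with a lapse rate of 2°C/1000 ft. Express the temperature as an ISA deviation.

ISA temperature at 8500 ft = 15 − 2 × (8500/1000) = -2°C.
Deviation = OAT − ISA = -4 − (-2) = -2°C.

ISA-2°C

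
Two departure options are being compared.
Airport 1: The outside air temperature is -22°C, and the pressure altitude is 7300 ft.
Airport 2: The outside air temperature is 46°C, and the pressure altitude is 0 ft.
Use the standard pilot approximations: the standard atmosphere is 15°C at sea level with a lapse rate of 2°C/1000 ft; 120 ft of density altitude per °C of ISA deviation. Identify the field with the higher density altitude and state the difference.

Airport 1: ISA temp = 0.4°C, deviation -22.4°C, DA = 7300 + 120 × (-22.4) = 4612 ft.
Airport 2: ISA temp = 15°C, deviation +31°C, DA = 0 + 120 × 31 = 3720 ft.
Airport 1 is higher by 4612 − 3720 = 892 ft.

Airport 1 by 892 ft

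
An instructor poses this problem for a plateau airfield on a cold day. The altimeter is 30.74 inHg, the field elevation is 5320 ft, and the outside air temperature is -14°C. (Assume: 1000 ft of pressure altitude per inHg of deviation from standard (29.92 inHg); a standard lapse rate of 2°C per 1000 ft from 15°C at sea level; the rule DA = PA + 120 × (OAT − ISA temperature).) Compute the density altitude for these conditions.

2100 ft

Pressure altitude = 5320 + (29.92 − 30.74) × 1000 = 5320 + (-820) = 4500 ft.
ISA temperature at 4500 ft = 15 − 2 × (4500/1000) = 6°C.
ISA deviation = -14 − 6 = -20°C.
Density altitude = 4500 + 120 × (-20) = 2100 ft.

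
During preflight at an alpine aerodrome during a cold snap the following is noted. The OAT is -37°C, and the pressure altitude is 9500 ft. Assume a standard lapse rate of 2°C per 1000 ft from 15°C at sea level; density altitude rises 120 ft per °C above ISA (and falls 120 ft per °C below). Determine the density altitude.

ISA temperature at 9500 ft = 15 − 2 × (9500/1000) = -4°C.
ISA deviation = -37 − (-4) = -33°C.
Density altitude = 9500 + 120 × (-33) = 9500 + (-3960) = 5540 ft.

5540 ft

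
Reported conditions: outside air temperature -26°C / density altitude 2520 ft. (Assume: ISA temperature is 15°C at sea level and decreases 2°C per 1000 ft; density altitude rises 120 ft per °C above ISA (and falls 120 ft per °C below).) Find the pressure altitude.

DA = PA + 120 × (OAT − (15 − 2·PA/1000)) = PA + 120·OAT − 1800 + 0.24·PA = 1.24·PA + 120·OAT − 1800.
So 1.24·PA = 2520 − 120 × (-26) + 1800 = 7440.
PA = 7440 / 1.24 = 6000 ft.

6000 ft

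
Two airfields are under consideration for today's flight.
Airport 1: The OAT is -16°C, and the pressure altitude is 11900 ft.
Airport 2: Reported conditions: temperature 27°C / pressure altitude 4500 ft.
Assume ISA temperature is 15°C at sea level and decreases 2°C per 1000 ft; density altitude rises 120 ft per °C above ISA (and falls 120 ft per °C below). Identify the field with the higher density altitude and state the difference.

Airport 1 by 4016 ft

Airport 1: ISA temp = -8.8°C, deviation -7.2°C, DA = 11900 + 120 × (-7.2) = 11036 ft.
Airport 2: ISA temp = 6°C, deviation +21°C, DA = 4500 + 120 × 21 = 7020 ft.
Airport 1 is higher by 11036 − 7020 = 4016 ft.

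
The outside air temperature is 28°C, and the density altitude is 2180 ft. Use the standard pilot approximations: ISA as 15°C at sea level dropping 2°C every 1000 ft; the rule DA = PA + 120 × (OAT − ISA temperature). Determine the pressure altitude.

DA = PA + 120 × (OAT − (15 − 2·PA/1000)) = PA + 120·OAT − 1800 + 0.24·PA = 1.24·PA + 120·OAT − 1800.
So 1.24·PA = 2180 − 120 × 28 + 1800 = 620.
PA = 620 / 1.24 = 500 ft.

500 ft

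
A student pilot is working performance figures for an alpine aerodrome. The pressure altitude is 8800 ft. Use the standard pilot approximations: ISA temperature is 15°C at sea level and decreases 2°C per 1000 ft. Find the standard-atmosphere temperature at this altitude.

ISA temperature = 15 − 2 × (8800/1000) = 15 − 17.6 = -2.6°C.

-2.6°C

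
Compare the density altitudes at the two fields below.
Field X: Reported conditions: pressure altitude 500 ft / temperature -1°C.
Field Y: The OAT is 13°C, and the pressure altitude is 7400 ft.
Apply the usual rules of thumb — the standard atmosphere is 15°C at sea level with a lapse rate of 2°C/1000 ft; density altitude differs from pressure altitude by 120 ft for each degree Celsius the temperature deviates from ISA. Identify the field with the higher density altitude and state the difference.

Field Y by 10236 ft

Field X: ISA temp = 14°C, deviation -15°C, DA = 500 + 120 × (-15) = -1300 ft.
Field Y: ISA temp = 0.2°C, deviation +12.8°C, DA = 7400 + 120 × 12.8 = 8936 ft.
Field Y is higher by 8936 − (-1300) = 10236 ft.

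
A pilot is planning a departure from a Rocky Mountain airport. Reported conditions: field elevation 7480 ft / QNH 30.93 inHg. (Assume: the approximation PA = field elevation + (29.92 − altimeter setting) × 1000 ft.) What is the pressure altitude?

6470 ft

Pressure correction = (29.92 − 30.93) × 1000 = -1010 ft.
Pressure altitude = 7480 + (-1010) = 6470 ft.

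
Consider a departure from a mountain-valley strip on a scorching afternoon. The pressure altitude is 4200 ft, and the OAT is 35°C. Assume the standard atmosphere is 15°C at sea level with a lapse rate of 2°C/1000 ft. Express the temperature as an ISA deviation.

ISA+28.4°C

ISA temperature at 4200 ft = 15 − 2 × (4200/1000) = 6.6°C.
Deviation = OAT − ISA = 35 − 6.6 = +28.4°C.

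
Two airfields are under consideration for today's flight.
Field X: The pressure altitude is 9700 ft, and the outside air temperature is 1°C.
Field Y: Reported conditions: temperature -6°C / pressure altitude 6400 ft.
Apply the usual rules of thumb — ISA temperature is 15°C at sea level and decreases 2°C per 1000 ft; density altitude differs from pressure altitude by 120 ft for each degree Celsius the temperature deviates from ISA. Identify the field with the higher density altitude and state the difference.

Field X by 4932 ft

Field X: ISA temp = -4.4°C, deviation +5.4°C, DA = 9700 + 120 × 5.4 = 10348 ft.
Field Y: ISA temp = 2.2°C, deviation -8.2°C, DA = 6400 + 120 × (-8.2) = 5416 ft.
Field X is higher by 10348 − 5416 = 4932 ft.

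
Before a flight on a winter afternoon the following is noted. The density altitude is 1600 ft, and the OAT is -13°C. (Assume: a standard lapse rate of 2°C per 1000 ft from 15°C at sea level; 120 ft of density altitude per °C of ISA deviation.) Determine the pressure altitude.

DA = PA + 120 × (OAT − (15 − 2·PA/1000)) = PA + 120·OAT − 1800 + 0.24·PA = 1.24·PA + 120·OAT − 1800.
So 1.24·PA = 1600 − 120 × (-13) + 1800 = 4960.
PA = 4960 / 1.24 = 4000 ft.

4000 ft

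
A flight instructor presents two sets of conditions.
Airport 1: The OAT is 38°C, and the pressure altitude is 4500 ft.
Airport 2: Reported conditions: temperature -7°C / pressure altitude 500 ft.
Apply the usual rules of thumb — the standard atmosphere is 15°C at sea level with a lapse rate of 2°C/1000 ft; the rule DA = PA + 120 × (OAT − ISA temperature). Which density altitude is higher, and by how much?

Airport 1: ISA temp = 6°C, deviation +32°C, DA = 4500 + 120 × 32 = 8340 ft.
Airport 2: ISA temp = 14°C, deviation -21°C, DA = 500 + 120 × (-21) = -2020 ft.
Airport 1 is higher by 8340 − (-2020) = 10360 ft.

Airport 1 by 10360 ft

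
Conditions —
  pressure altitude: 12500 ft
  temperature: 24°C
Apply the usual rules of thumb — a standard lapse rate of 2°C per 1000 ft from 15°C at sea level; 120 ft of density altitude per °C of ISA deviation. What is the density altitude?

16580 ft

ISA temperature at 12500 ft = 15 − 2 × (12500/1000) = -10°C.
ISA deviation = 24 − (-10) = +34°C.
Density altitude = 12500 + 120 × (34) = 12500 + (+4080) = 16580 ft.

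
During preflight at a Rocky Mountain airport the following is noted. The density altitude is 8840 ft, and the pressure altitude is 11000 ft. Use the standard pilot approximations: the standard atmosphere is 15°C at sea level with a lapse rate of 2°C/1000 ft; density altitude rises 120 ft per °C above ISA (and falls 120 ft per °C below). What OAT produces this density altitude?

Density altitude − pressure altitude = 8840 − 11000 = -2160 ft.
At 120 ft/°C that is an ISA deviation of -2160/120 = -18°C.
ISA temperature at 11000 ft = 15 − 2 × (11000/1000) = -7°C.
OAT = ISA + deviation = -7 + (-18) = -25°C.

-25°C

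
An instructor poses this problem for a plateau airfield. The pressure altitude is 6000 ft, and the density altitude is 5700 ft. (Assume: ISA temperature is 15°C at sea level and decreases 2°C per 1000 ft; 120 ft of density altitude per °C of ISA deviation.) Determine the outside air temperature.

Density altitude − pressure altitude = 5700 − 6000 = -300 ft.
At 120 ft/°C that is an ISA deviation of -300/120 = -2.5°C.
ISA temperature at 6000 ft = 15 − 2 × (6000/1000) = 3°C.
OAT = ISA + deviation = 3 + (-2.5) = 0.5°C.

0.5°C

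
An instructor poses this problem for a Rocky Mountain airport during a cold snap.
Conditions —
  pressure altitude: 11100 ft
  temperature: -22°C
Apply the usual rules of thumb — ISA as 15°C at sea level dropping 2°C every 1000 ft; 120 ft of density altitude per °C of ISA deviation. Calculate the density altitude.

ISA temperature at 11100 ft = 15 − 2 × (11100/1000) = -7.2°C.
ISA deviation = -22 − (-7.2) = -14.8°C.
Density altitude = 11100 + 120 × (-14.8) = 11100 + (-1776) = 9324 ft.

9324 ft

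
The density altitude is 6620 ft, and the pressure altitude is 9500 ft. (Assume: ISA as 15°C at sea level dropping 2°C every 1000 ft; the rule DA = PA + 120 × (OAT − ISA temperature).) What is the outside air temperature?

-28°C

Density altitude − pressure altitude = 6620 − 9500 = -2880 ft.
At 120 ft/°C that is an ISA deviation of -2880/120 = -24°C.
ISA temperature at 9500 ft = 15 − 2 × (9500/1000) = -4°C.
OAT = ISA + deviation = -4 + (-24) = -28°C.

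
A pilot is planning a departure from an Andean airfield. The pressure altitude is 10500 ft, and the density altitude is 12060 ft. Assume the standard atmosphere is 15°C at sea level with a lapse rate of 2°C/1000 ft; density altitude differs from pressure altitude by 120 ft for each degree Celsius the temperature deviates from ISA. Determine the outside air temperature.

Density altitude − pressure altitude = 12060 − 10500 = +1560 ft.
At 120 ft/°C that is an ISA deviation of 1560/120 = +13°C.
ISA temperature at 10500 ft = 15 − 2 × (10500/1000) = -6°C.
OAT = ISA + deviation = -6 + (+13) = 7°C.

7°C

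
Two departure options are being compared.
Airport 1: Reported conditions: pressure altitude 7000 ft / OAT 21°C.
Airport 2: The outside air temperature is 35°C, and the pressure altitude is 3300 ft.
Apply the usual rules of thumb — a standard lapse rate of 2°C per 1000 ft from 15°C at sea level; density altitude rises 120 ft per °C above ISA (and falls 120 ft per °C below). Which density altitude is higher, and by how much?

Airport 1: ISA temp = 1°C, deviation +20°C, DA = 7000 + 120 × 20 = 9400 ft.
Airport 2: ISA temp = 8.4°C, deviation +26.6°C, DA = 3300 + 120 × 26.6 = 6492 ft.
Airport 1 is higher by 9400 − 6492 = 2908 ft.

Airport 1 by 2908 ft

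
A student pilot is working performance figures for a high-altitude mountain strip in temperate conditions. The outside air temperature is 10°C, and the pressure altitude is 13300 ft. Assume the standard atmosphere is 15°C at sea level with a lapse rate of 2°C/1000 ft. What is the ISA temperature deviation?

ISA+21.6°C

ISA temperature at 13300 ft = 15 − 2 × (13300/1000) = -11.6°C.
Deviation = OAT − ISA = 10 − (-11.6) = +21.6°C.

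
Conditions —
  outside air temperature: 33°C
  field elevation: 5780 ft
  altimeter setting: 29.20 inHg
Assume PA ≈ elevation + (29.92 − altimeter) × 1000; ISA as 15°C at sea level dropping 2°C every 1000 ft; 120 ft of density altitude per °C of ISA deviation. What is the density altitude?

Pressure altitude = 5780 + (29.92 − 29.20) × 1000 = 5780 + (+720) = 6500 ft.
ISA temperature at 6500 ft = 15 − 2 × (6500/1000) = 2°C.
ISA deviation = 33 − 2 = +31°C.
Density altitude = 6500 + 120 × (31) = 10220 ft.

10220 ft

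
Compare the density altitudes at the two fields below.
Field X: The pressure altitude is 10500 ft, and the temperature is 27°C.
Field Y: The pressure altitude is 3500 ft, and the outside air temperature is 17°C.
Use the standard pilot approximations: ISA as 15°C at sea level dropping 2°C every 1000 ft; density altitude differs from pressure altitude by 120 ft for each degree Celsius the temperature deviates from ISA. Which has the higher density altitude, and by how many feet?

Field X by 9880 ft

Field X: ISA temp = -6°C, deviation +33°C, DA = 10500 + 120 × 33 = 14460 ft.
Field Y: ISA temp = 8°C, deviation +9°C, DA = 3500 + 120 × 9 = 4580 ft.
Field X is higher by 14460 − 4580 = 9880 ft.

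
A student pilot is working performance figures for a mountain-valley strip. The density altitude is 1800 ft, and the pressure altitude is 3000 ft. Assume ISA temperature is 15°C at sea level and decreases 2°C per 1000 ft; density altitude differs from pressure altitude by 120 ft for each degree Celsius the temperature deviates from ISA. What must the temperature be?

Density altitude − pressure altitude = 1800 − 3000 = -1200 ft.
At 120 ft/°C that is an ISA deviation of -1200/120 = -10°C.
ISA temperature at 3000 ft = 15 − 2 × (3000/1000) = 9°C.
OAT = ISA + deviation = 9 + (-10) = -1°C.

-1°C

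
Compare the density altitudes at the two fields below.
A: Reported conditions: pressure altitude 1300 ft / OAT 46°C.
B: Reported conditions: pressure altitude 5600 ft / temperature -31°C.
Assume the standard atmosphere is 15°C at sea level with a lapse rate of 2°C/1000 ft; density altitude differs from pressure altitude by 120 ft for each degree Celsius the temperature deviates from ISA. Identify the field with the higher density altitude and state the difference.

A by 3908 ft

A: ISA temp = 12.4°C, deviation +33.6°C, DA = 1300 + 120 × 33.6 = 5332 ft.
B: ISA temp = 3.8°C, deviation -34.8°C, DA = 5600 + 120 × (-34.8) = 1424 ft.
A is higher by 5332 − 1424 = 3908 ft.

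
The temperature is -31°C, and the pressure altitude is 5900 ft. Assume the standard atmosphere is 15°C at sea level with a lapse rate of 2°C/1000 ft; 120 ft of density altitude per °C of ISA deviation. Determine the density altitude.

ISA temperature at 5900 ft = 15 − 2 × (5900/1000) = 3.2°C.
ISA deviation = -31 − 3.2 = -34.2°C.
Density altitude = 5900 + 120 × (-34.2) = 5900 + (-4104) = 1796 ft.

1796 ft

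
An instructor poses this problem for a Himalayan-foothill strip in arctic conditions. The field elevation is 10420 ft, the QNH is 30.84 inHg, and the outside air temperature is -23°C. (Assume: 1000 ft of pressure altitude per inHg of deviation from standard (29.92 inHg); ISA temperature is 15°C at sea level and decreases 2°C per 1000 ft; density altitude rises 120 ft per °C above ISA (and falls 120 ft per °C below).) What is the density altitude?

Pressure altitude = 10420 + (29.92 − 30.84) × 1000 = 10420 + (-920) = 9500 ft.
ISA temperature at 9500 ft = 15 − 2 × (9500/1000) = -4°C.
ISA deviation = -23 − (-4) = -19°C.
Density altitude = 9500 + 120 × (-19) = 7220 ft.

7220 ft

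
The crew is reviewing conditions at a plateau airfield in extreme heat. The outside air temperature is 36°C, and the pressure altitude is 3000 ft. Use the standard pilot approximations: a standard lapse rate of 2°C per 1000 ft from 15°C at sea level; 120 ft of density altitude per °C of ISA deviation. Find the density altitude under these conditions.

ISA temperature at 3000 ft = 15 − 2 × (3000/1000) = 9°C.
ISA deviation = 36 − 9 = +27°C.
Density altitude = 3000 + 120 × (27) = 3000 + (+3240) = 6240 ft.

6240 ft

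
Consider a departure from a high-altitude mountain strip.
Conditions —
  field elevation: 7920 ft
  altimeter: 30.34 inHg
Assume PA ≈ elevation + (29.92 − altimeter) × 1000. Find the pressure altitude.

Pressure correction = (29.92 − 30.34) × 1000 = -420 ft.
Pressure altitude = 7920 + (-420) = 7500 ft.

7500 ft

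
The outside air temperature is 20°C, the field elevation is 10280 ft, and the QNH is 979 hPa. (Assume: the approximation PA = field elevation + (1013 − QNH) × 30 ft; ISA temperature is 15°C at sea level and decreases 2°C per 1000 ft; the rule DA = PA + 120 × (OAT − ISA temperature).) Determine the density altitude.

Pressure altitude = 10280 + (1013 − 979) × 30 = 10280 + (+1020) = 11300 ft.
ISA temperature at 11300 ft = 15 − 2 × (11300/1000) = -7.6°C.
ISA deviation = 20 − (-7.6) = +27.6°C.
Density altitude = 11300 + 120 × (27.6) = 14612 ft.

14612 ft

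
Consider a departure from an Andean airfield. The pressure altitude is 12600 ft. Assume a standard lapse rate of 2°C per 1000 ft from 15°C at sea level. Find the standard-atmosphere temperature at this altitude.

ISA temperature = 15 − 2 × (12600/1000) = 15 − 25.2 = -10.2°C.

-10.2°C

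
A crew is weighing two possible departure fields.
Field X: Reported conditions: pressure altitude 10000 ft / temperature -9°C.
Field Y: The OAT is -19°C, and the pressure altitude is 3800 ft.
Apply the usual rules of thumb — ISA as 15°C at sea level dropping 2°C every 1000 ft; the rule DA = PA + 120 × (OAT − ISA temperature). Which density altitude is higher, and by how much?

Field X by 8888 ft

Field X: ISA temp = -5°C, deviation -4°C, DA = 10000 + 120 × (-4) = 9520 ft.
Field Y: ISA temp = 7.4°C, deviation -26.4°C, DA = 3800 + 120 × (-26.4) = 632 ft.
Field X is higher by 9520 − 632 = 8888 ft.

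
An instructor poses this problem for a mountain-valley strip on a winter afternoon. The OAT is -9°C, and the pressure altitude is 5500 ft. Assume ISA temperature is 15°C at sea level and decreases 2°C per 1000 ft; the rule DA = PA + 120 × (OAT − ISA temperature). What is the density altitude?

ISA temperature at 5500 ft = 15 − 2 × (5500/1000) = 4°C.
ISA deviation = -9 − 4 = -13°C.
Density altitude = 5500 + 120 × (-13) = 5500 + (-1560) = 3940 ft.

3940 ft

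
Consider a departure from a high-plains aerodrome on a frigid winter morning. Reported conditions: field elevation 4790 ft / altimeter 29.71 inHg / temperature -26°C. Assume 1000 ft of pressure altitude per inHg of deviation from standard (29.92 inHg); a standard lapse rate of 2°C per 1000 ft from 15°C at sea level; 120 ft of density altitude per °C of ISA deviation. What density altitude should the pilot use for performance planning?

1280 ft

Pressure altitude = 4790 + (29.92 − 29.71) × 1000 = 4790 + (+210) = 5000 ft.
ISA temperature at 5000 ft = 15 − 2 × (5000/1000) = 5°C.
ISA deviation = -26 − 5 = -31°C.
Density altitude = 5000 + 120 × (-31) = 1280 ft.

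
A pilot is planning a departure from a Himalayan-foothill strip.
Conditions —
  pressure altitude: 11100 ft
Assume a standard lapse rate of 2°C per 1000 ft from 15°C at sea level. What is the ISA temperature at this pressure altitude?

-7.2°C

ISA temperature = 15 − 2 × (11100/1000) = 15 − 22.2 = -7.2°C.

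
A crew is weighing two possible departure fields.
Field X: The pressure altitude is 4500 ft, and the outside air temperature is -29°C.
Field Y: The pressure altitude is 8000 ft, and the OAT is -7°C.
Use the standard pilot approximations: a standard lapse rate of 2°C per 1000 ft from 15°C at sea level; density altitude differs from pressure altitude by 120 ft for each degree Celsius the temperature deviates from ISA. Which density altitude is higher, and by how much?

Field X: ISA temp = 6°C, deviation -35°C, DA = 4500 + 120 × (-35) = 300 ft.
Field Y: ISA temp = -1°C, deviation -6°C, DA = 8000 + 120 × (-6) = 7280 ft.
Field Y is higher by 7280 − 300 = 6980 ft.

Field Y by 6980 ft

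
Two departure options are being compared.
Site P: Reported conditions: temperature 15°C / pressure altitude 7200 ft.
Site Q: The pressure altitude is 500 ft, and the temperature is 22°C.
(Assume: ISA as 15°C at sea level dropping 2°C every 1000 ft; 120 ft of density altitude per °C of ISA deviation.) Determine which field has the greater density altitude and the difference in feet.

Site P by 7468 ft

Site P: ISA temp = 0.6°C, deviation +14.4°C, DA = 7200 + 120 × 14.4 = 8928 ft.
Site Q: ISA temp = 14°C, deviation +8°C, DA = 500 + 120 × 8 = 1460 ft.
Site P is higher by 8928 − 1460 = 7468 ft.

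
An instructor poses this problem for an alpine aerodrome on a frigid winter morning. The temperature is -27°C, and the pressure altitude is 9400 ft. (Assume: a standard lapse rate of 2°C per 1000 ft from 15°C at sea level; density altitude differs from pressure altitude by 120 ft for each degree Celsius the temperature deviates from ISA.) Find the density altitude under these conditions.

6616 ft

ISA temperature at 9400 ft = 15 − 2 × (9400/1000) = -3.8°C.
ISA deviation = -27 − (-3.8) = -23.2°C.
Density altitude = 9400 + 120 × (-23.2) = 9400 + (-2784) = 6616 ft.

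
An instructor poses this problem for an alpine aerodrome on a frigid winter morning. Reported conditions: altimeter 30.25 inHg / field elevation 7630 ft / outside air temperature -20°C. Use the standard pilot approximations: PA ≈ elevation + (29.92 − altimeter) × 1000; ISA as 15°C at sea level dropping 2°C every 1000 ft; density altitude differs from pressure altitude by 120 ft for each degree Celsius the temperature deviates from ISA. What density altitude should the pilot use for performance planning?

Pressure altitude = 7630 + (29.92 − 30.25) × 1000 = 7630 + (-330) = 7300 ft.
ISA temperature at 7300 ft = 15 − 2 × (7300/1000) = 0.4°C.
ISA deviation = -20 − 0.4 = -20.4°C.
Density altitude = 7300 + 120 × (-20.4) = 4852 ft.

4852 ft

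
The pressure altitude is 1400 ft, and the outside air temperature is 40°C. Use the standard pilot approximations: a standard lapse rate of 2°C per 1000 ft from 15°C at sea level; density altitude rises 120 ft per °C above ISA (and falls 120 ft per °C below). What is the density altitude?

4736 ft

ISA temperature at 1400 ft = 15 − 2 × (1400/1000) = 12.2°C.
ISA deviation = 40 − 12.2 = +27.8°C.
Density altitude = 1400 + 120 × (27.8) = 1400 + (+3336) = 4736 ft.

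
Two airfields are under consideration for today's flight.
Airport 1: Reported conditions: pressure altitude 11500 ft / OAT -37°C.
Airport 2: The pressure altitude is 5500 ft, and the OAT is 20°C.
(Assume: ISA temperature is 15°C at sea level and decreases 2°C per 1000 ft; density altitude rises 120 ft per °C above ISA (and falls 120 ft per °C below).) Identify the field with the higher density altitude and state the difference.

Airport 1: ISA temp = -8°C, deviation -29°C, DA = 11500 + 120 × (-29) = 8020 ft.
Airport 2: ISA temp = 4°C, deviation +16°C, DA = 5500 + 120 × 16 = 7420 ft.
Airport 1 is higher by 8020 − 7420 = 600 ft.

Airport 1 by 600 ft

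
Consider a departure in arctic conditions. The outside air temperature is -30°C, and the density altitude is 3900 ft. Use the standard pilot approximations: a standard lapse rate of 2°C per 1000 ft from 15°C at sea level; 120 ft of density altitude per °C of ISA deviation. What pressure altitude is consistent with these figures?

DA = PA + 120 × (OAT − (15 − 2·PA/1000)) = PA + 120·OAT − 1800 + 0.24·PA = 1.24·PA + 120·OAT − 1800.
So 1.24·PA = 3900 − 120 × (-30) + 1800 = 9300.
PA = 9300 / 1.24 = 7500 ft.

7500 ft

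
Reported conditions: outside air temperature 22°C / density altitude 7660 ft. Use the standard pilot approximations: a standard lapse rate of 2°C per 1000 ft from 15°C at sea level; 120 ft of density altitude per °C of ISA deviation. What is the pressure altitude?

DA = PA + 120 × (OAT − (15 − 2·PA/1000)) = PA + 120·OAT − 1800 + 0.24·PA = 1.24·PA + 120·OAT − 1800.
So 1.24·PA = 7660 − 120 × 22 + 1800 = 6820.
PA = 6820 / 1.24 = 5500 ft.

5500 ft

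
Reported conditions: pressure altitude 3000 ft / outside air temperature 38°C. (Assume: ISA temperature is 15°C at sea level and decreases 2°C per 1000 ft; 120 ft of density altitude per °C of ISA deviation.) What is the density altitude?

6480 ft

ISA temperature at 3000 ft = 15 − 2 × (3000/1000) = 9°C.
ISA deviation = 38 − 9 = +29°C.
Density altitude = 3000 + 120 × (29) = 3000 + (+3480) = 6480 ft.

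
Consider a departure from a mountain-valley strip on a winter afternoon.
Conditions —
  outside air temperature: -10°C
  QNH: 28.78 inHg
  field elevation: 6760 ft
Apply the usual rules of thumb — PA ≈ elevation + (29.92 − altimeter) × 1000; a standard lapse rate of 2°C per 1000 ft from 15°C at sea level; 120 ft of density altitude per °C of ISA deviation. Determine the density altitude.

Pressure altitude = 6760 + (29.92 − 28.78) × 1000 = 6760 + (+1140) = 7900 ft.
ISA temperature at 7900 ft = 15 − 2 × (7900/1000) = -0.8°C.
ISA deviation = -10 − (-0.8) = -9.2°C.
Density altitude = 7900 + 120 × (-9.2) = 6796 ft.

6796 ft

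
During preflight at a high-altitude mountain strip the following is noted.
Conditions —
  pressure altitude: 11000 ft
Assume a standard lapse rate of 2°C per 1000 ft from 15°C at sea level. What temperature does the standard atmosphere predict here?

ISA temperature = 15 − 2 × (11000/1000) = 15 − 22 = -7°C.

-7°C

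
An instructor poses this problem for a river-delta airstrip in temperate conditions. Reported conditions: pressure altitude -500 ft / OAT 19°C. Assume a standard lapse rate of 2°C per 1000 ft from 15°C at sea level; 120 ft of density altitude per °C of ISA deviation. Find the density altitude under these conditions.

ISA temperature at -500 ft = 15 − 2 × (-500/1000) = 16°C.
ISA deviation = 19 − 16 = +3°C.
Density altitude = -500 + 120 × (3) = -500 + (+360) = -140 ft.

-140 ft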